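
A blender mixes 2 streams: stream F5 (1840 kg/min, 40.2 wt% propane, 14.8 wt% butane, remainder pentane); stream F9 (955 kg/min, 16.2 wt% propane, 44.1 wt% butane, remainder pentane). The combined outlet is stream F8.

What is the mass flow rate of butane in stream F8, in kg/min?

butane out = butane in = 1840×0.148 + 955×0.441 = 693.48 kg/min.

693.5 kg/min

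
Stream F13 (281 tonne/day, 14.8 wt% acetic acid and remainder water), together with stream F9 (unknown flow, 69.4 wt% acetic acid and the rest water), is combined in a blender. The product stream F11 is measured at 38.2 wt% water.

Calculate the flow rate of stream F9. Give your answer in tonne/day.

Let F9 be the unknown flow. Total out = 281 + F9.
water balance: 239.41 + 0.306·F9 = 0.382·(281 + F9)
(0.306 − 0.382)·F9 = 0.382×281 − 239.41 = -132.07
F9 = -132.07 / -0.076 = 1737.8 tonne/day

1738 tonne/day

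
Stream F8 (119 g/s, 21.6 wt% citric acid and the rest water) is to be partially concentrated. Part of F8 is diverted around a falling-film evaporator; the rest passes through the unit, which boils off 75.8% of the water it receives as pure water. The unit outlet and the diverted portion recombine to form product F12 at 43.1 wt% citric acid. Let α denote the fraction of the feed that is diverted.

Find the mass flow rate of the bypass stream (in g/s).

All 119×0.216 = 25.704 g/s of citric acid reaches F12, so F12 = 25.704/0.431 = 59.638 g/s and vapour = 59.362 g/s.
The evaporator receives (1−α)·119 of feed at 0.784 water and removes 0.758 of that water:
0.758×0.784×(1−α)×119 = 59.362
(1−α) = 59.362/70.718 = 0.8394;  α = 0.1606.
Bypass flow = 0.1606×119 = 19.11 g/s.

19.11 g/s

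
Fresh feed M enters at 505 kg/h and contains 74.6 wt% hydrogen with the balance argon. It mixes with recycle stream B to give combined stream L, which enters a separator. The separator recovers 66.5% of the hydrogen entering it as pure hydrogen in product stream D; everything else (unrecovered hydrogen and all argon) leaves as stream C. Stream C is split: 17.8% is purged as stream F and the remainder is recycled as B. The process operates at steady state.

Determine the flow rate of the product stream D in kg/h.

345.7 kg/h

hydrogen in L: m_A = 505×0.746 + (1−0.178)·(1−0.665)·m_A, so m_A = 376.73/0.7246 = 519.89 kg/h.
Product D = 0.665×519.89 = 345.73 kg/h.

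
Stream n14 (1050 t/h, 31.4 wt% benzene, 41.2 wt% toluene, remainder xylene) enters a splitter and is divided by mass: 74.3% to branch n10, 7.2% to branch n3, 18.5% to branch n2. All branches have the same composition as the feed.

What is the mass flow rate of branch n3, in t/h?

Branch n3 flow = 0.072×1050 = 75.6 t/h.

75.6 t/h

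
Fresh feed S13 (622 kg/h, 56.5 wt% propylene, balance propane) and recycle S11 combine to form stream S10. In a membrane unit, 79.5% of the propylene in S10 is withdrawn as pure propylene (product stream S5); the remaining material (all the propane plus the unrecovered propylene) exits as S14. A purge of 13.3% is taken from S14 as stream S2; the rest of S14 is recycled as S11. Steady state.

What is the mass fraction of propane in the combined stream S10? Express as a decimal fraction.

0.826

propane enters only via S13 and leaves only via the purge: 622×0.435 = 0.133×(propane in S14), and the membrane unit passes all propane, so propane in S10 = propane in S14 = 2034.4 kg/h.
propylene in S10: m_A = 622×0.565 + (1−0.133)·(1−0.795)·m_A, so m_A = 351.43/0.8223 = 427.39 kg/h.
S10 = 427.39 + 2034.4 = 2461.8 kg/h.
propane fraction in S10 = 2034.4/2461.8 = 0.826.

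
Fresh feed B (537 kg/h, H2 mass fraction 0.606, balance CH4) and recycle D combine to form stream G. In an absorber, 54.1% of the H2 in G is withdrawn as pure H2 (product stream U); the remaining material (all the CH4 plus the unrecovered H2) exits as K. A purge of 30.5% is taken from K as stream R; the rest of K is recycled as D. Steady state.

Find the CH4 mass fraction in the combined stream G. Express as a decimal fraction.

CH4 enters only via B and leaves only via the purge: 537×0.394 = 0.305×(CH4 in K), and the absorber passes all CH4, so CH4 in G = CH4 in K = 693.7 kg/h.
H2 in G: m_A = 537×0.606 + (1−0.305)·(1−0.541)·m_A, so m_A = 325.42/0.6810 = 477.86 kg/h.
G = 477.86 + 693.7 = 1171.6 kg/h.
CH4 fraction in G = 693.7/1171.6 = 0.592.

0.592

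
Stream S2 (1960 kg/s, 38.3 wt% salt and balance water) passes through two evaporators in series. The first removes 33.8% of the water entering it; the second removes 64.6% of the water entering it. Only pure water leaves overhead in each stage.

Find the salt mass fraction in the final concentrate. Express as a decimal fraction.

0.726

water in feed = 1960×0.617 = 1209.3 kg/s.
After stage 1: water left = (1−0.338)×1209.3 = 800.57; stream total = 1551.2 kg/s.
After stage 2: water left = (1−0.646)×800.57 = 283.4; final concentrate = 1034.1 kg/s.
salt fraction = 750.68/1034.1 = 0.726.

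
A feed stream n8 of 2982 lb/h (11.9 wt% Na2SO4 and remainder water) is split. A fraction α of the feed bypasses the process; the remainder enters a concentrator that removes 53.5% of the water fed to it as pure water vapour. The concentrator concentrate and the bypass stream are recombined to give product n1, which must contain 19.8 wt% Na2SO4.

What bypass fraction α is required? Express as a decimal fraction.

All 2982×0.119 = 354.86 lb/h of Na2SO4 reaches n1, so n1 = 354.86/0.198 = 1792.2 lb/h and vapour = 1189.8 lb/h.
The evaporator receives (1−α)·2982 of feed at 0.881 water and removes 0.535 of that water:
0.535×0.881×(1−α)×2982 = 1189.8
(1−α) = 1189.8/1405.5 = 0.8465;  α = 0.1535.

0.153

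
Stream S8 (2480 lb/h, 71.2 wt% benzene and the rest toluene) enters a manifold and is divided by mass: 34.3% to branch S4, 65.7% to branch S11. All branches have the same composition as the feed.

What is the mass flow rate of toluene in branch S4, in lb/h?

245 lb/h

Branch S4 total = 0.343×2480 = 850.64 lb/h.
toluene in S4 = 0.288×850.64 = 244.98 lb/h.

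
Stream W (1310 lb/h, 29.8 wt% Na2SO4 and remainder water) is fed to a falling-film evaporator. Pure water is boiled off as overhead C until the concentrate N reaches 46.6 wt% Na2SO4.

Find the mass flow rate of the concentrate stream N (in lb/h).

837.7 lb/h

Na2SO4 is conserved: 1310×0.298 = 390.38 lb/h all reports to the concentrate.
Concentrate = 390.38/(target fraction) = 837.73 lb/h.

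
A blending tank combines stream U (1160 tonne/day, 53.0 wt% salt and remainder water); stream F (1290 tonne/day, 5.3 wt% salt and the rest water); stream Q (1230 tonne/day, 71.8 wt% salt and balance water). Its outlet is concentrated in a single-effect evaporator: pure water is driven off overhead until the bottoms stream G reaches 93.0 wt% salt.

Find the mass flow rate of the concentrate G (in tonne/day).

salt entering = 1160×0.530 + 1290×0.053 + 1230×0.718 = 1566.3 tonne/day.
All salt reports to G, so G = 1566.3/0.930 = 1684.2 tonne/day.

1684 tonne/day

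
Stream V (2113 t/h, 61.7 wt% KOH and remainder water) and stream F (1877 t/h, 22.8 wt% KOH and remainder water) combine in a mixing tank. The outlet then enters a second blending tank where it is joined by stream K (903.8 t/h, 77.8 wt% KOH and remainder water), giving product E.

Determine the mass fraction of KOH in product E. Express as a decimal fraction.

Overall, product flow = 4893.8 t/h.
KOH in = 2113×0.617 + 1877×0.228 + 903.8×0.778 = 2434.8 t/h.
KOH fraction in E = 0.4975.

0.4975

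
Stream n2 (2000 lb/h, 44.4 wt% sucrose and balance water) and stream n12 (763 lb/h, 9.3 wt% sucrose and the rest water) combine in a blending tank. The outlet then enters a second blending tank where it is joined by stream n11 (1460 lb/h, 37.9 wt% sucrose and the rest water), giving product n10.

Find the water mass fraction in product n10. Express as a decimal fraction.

0.6419

Overall, product flow = 4223 lb/h.
water in = 2000×0.556 + 763×0.907 + 1460×0.621 = 2710.7 lb/h.
water fraction in n10 = 0.6419.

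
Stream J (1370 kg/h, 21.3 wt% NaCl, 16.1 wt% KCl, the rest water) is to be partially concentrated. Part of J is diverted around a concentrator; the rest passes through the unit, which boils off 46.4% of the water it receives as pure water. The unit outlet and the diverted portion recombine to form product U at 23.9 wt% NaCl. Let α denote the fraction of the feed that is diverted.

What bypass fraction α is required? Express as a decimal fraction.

0.625

All 1370×0.213 = 291.81 kg/h of NaCl reaches U, so U = 291.81/0.239 = 1221 kg/h and vapour = 149.04 kg/h.
The evaporator receives (1−α)·1370 of feed at 0.626 water and removes 0.464 of that water:
0.464×0.626×(1−α)×1370 = 149.04
(1−α) = 149.04/397.94 = 0.3745;  α = 0.6255.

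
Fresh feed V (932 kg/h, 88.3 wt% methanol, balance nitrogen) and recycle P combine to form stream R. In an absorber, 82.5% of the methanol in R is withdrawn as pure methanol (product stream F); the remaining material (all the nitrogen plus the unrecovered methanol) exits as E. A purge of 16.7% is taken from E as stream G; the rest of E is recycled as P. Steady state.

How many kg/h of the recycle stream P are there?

nitrogen enters only via V and leaves only via the purge: 932×0.117 = 0.167×(nitrogen in E), and the absorber passes all nitrogen, so nitrogen in R = nitrogen in E = 652.96 kg/h.
methanol in R: m_A = 932×0.883 + (1−0.167)·(1−0.825)·m_A, so m_A = 822.96/0.8542 = 963.39 kg/h.
E = (1−0.825)×963.39 + 652.96 = 821.55 kg/h.
Recycle P = (1−0.167)×821.55 = 684.35 kg/h.

684.4 kg/h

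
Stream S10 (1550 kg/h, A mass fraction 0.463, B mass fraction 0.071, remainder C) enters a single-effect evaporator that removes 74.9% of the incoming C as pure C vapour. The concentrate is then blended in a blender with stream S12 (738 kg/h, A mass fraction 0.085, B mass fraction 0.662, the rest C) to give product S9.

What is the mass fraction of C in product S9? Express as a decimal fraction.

Vapour removed = 0.749×0.466×1550 = 541 kg/h; concentrate = 1009 kg/h.
C reaching the mixer = 181.3 (from concentrate) + 738×0.253 = 368.01 kg/h.
Product flow = 1009 + 738 = 1747 kg/h; C fraction = 0.211.

0.211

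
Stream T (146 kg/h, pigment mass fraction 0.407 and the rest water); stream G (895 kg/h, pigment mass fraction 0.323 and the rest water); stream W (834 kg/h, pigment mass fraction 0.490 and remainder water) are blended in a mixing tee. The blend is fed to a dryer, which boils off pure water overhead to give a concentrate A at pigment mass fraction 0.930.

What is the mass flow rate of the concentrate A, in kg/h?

814.2 kg/h

pigment entering = 146×0.407 + 895×0.323 + 834×0.490 = 757.17 kg/h.
All pigment reports to A, so A = 757.17/0.930 = 814.16 kg/h.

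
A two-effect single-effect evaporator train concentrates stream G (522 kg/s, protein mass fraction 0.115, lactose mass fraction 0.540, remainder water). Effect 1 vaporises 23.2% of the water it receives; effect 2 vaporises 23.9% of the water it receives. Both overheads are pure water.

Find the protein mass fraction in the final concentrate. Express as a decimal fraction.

0.134

water in feed = 522×0.345 = 180.09 kg/s.
After stage 1: water left = (1−0.232)×180.09 = 138.31; stream total = 480.22 kg/s.
After stage 2: water left = (1−0.239)×138.31 = 105.25; final concentrate = 447.16 kg/s.
protein fraction = 60.03/447.16 = 0.134.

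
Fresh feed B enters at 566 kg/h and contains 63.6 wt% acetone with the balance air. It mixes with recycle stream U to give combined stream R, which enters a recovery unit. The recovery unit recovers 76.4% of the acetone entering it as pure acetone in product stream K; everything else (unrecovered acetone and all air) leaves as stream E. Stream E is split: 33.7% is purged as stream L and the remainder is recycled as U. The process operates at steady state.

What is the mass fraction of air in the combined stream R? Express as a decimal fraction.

air enters only via B and leaves only via the purge: 566×0.364 = 0.337×(air in E), and the recovery unit passes all air, so air in R = air in E = 611.35 kg/h.
acetone in R: m_A = 566×0.636 + (1−0.337)·(1−0.764)·m_A, so m_A = 359.98/0.8435 = 426.75 kg/h.
R = 426.75 + 611.35 = 1038.1 kg/h.
air fraction in R = 611.35/1038.1 = 0.5889.

0.5889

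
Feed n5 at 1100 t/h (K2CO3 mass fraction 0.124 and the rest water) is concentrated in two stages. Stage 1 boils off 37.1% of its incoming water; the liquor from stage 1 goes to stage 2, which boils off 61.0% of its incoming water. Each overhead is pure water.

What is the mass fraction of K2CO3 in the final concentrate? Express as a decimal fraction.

0.366

water in feed = 1100×0.876 = 963.6 t/h.
After stage 1: water left = (1−0.371)×963.6 = 606.1; stream total = 742.5 t/h.
After stage 2: water left = (1−0.610)×606.1 = 236.38; final concentrate = 372.78 t/h.
K2CO3 fraction = 136.4/372.78 = 0.366.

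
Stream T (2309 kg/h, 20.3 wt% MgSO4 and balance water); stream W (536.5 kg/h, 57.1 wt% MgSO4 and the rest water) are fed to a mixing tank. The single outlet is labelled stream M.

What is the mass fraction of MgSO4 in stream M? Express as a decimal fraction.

Total flow out = 2309 + 536.5 = 2845.5 kg/h.
MgSO4 in = 2309×0.203 + 536.5×0.571 = 775.07 kg/h.
MgSO4 mass fraction in M = 775.07/2845.5 = 0.272.

0.272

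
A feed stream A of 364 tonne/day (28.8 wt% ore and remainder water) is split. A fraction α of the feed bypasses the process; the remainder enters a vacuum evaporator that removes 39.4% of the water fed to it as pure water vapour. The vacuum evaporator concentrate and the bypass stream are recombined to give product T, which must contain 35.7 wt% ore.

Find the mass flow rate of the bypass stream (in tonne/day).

113.2 tonne/day

All 364×0.288 = 104.83 tonne/day of ore reaches T, so T = 104.83/0.357 = 293.65 tonne/day and vapour = 70.353 tonne/day.
The evaporator receives (1−α)·364 of feed at 0.712 water and removes 0.394 of that water:
0.394×0.712×(1−α)×364 = 70.353
(1−α) = 70.353/102.11 = 0.6890;  α = 0.3110.
Bypass flow = 0.3110×364 = 113.21 tonne/day.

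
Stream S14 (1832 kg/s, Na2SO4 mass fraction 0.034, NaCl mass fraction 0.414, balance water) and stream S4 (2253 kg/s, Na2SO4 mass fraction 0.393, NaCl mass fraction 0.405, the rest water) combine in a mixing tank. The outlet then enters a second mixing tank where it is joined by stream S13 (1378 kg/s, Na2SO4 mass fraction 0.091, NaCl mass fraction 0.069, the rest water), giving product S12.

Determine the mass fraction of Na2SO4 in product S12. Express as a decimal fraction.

0.196

Overall, product flow = 5463 kg/s.
Na2SO4 in = 1832×0.034 + 2253×0.393 + 1378×0.091 = 1073.1 kg/s.
Na2SO4 fraction in S12 = 0.196.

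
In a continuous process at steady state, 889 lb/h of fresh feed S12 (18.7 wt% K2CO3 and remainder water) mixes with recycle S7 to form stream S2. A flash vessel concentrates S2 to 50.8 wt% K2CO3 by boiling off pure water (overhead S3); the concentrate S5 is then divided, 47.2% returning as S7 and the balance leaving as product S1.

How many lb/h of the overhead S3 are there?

Overall K2CO3 balance (none leaves overhead): K2CO3 in fresh feed = K2CO3 in product, i.e. 889×0.187 = (1−0.472)·S5·0.508.
S5 = 166.24/(0.508×0.528) = 619.79 lb/h.
Recycle S7 = 0.472×619.79 = 292.54 lb/h.
Combined feed S2 = 889 + 292.54 = 1181.5 lb/h.
Overhead S3 = S2 − S5 = 1181.5 − 619.79 = 561.75 lb/h.

561.7 lb/h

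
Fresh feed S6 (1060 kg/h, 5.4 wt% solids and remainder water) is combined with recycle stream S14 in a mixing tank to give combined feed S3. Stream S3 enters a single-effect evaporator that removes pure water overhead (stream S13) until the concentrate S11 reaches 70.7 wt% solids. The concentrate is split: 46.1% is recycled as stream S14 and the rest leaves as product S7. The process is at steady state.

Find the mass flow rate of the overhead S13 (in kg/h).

Overall solids balance (none leaves overhead): solids in fresh feed = solids in product, i.e. 1060×0.054 = (1−0.461)·S11·0.707.
S11 = 57.24/(0.707×0.539) = 150.21 kg/h.
Recycle S14 = 0.461×150.21 = 69.246 kg/h.
Combined feed S3 = 1060 + 69.246 = 1129.2 kg/h.
Overhead S13 = S3 − S11 = 1129.2 − 150.21 = 979.04 kg/h.

979 kg/h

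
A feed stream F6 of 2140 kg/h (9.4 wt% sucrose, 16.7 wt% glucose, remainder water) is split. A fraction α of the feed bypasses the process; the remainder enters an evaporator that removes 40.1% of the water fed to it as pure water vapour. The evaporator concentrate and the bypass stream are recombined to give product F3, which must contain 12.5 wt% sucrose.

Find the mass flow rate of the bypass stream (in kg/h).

All 2140×0.094 = 201.16 kg/h of sucrose reaches F3, so F3 = 201.16/0.125 = 1609.3 kg/h and vapour = 530.72 kg/h.
The evaporator receives (1−α)·2140 of feed at 0.739 water and removes 0.401 of that water:
0.401×0.739×(1−α)×2140 = 530.72
(1−α) = 530.72/634.17 = 0.8369;  α = 0.1631.
Bypass flow = 0.1631×2140 = 349.08 kg/h.

349.1 kg/h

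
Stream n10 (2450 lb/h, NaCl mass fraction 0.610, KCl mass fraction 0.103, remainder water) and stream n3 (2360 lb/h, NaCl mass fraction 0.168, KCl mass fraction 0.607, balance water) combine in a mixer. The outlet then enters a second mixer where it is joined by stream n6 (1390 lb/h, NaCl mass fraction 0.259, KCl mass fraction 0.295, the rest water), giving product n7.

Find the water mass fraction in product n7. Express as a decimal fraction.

0.299

Overall, product flow = 6200 lb/h.
water in = 2450×0.287 + 2360×0.225 + 1390×0.446 = 1854.1 lb/h.
water fraction in n7 = 0.299.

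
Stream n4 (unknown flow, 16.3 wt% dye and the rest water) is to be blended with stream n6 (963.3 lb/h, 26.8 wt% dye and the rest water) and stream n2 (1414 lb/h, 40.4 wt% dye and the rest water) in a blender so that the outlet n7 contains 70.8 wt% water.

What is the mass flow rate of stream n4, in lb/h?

1048 lb/h

Let n4 be the unknown flow. Total out = 2377.3 + n4.
water balance: 1547.9 + 0.837·n4 = 0.708·(2377.3 + n4)
(0.837 − 0.708)·n4 = 0.708×2377.3 − 1547.9 = 135.25
n4 = 135.25 / 0.129 = 1048.4 lb/h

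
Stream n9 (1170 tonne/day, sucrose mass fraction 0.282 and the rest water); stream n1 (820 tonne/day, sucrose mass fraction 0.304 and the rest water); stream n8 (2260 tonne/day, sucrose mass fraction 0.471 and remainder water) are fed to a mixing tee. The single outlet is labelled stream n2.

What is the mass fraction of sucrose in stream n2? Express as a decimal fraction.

Total flow out = 1170 + 820 + 2260 = 4250 tonne/day.
sucrose in = 1170×0.282 + 820×0.304 + 2260×0.471 = 1643.7 tonne/day.
sucrose mass fraction in n2 = 1643.7/4250 = 0.387.

0.387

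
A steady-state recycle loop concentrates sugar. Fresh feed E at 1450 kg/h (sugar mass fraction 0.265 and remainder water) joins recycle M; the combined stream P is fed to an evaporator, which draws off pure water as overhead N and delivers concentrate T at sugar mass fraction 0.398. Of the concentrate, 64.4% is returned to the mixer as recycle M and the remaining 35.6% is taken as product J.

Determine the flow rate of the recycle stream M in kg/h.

1746 kg/h

Overall sugar balance (none leaves overhead): sugar in fresh feed = sugar in product, i.e. 1450×0.265 = (1−0.644)·T·0.398.
T = 384.25/(0.398×0.356) = 2711.9 kg/h.
Recycle M = 0.644×2711.9 = 1746.5 kg/h.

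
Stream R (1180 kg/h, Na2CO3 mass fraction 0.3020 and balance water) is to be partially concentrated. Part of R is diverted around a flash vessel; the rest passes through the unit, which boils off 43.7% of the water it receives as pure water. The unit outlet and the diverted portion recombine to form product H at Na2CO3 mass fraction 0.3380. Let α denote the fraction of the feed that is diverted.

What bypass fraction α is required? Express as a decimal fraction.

All 1180×0.302 = 356.36 kg/h of Na2CO3 reaches H, so H = 356.36/0.338 = 1054.3 kg/h and vapour = 125.68 kg/h.
The evaporator receives (1−α)·1180 of feed at 0.698 water and removes 0.437 of that water:
0.437×0.698×(1−α)×1180 = 125.68
(1−α) = 125.68/359.93 = 0.3492;  α = 0.6508.

0.651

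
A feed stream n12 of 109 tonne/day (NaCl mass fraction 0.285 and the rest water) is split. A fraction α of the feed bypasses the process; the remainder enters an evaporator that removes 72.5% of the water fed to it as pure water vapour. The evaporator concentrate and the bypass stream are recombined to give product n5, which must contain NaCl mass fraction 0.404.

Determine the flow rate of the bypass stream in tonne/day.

All 109×0.285 = 31.065 tonne/day of NaCl reaches n5, so n5 = 31.065/0.404 = 76.894 tonne/day and vapour = 32.106 tonne/day.
The evaporator receives (1−α)·109 of feed at 0.715 water and removes 0.725 of that water:
0.725×0.715×(1−α)×109 = 32.106
(1−α) = 32.106/56.503 = 0.5682;  α = 0.4318.
Bypass flow = 0.4318×109 = 47.063 tonne/day.

47.06 tonne/day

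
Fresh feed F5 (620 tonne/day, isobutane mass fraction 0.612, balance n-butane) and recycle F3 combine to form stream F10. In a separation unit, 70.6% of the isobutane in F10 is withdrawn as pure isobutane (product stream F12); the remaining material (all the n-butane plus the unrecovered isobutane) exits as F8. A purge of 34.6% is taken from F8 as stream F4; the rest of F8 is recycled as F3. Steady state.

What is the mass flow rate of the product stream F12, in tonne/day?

331.7 tonne/day

isobutane in F10: m_A = 620×0.612 + (1−0.346)·(1−0.706)·m_A, so m_A = 379.44/0.8077 = 469.76 tonne/day.
Product F12 = 0.706×469.76 = 331.65 tonne/day.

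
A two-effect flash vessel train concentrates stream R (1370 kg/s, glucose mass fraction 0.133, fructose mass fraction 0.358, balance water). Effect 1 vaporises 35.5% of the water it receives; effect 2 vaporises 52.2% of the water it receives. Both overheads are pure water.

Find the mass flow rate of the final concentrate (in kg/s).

water in feed = 1370×0.509 = 697.33 kg/s.
After stage 1: water left = (1−0.355)×697.33 = 449.78; stream total = 1122.4 kg/s.
After stage 2: water left = (1−0.522)×449.78 = 214.99; final concentrate = 887.66 kg/s.

887.7 kg/s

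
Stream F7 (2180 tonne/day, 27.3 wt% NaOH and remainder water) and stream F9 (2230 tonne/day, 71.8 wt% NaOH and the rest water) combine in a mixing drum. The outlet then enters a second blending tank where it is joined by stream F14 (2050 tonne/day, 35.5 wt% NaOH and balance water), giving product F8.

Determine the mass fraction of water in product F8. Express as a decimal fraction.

0.547

Overall, product flow = 6460 tonne/day.
water in = 2180×0.727 + 2230×0.282 + 2050×0.645 = 3536 tonne/day.
water fraction in F8 = 0.547.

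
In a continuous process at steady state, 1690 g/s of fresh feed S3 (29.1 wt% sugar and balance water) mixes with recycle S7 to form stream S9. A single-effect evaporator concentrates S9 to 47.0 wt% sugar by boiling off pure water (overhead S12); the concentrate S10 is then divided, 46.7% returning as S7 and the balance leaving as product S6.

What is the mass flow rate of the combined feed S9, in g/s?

Overall sugar balance (none leaves overhead): sugar in fresh feed = sugar in product, i.e. 1690×0.291 = (1−0.467)·S10·0.470.
S10 = 491.79/(0.470×0.533) = 1963.2 g/s.
Recycle S7 = 0.467×1963.2 = 916.79 g/s.
Combined feed S9 = 1690 + 916.79 = 2606.8 g/s.

2607 g/s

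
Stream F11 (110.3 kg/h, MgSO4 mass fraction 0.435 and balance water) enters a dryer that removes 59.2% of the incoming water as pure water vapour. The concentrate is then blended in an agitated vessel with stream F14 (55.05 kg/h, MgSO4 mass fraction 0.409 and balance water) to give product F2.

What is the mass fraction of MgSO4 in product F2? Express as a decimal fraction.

0.549

Vapour removed = 0.592×0.565×110.3 = 36.893 kg/h; concentrate = 73.407 kg/h.
MgSO4 reaching the mixer = 47.98 (from concentrate) + 55.05×0.409 = 70.496 kg/h.
Product flow = 73.407 + 55.05 = 128.46 kg/h; MgSO4 fraction = 0.549.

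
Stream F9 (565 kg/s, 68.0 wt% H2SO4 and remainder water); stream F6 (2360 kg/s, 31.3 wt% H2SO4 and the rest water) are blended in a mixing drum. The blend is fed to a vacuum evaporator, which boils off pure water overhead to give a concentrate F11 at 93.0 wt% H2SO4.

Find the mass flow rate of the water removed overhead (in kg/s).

1718 kg/s

H2SO4 entering = 565×0.680 + 2360×0.313 = 1122.9 kg/s.
All H2SO4 reports to F11, so F11 = 1122.9/0.930 = 1207.4 kg/s.
Total feed = 2925 kg/s; overhead = 2925 − 1207.4 = 1717.6 kg/s.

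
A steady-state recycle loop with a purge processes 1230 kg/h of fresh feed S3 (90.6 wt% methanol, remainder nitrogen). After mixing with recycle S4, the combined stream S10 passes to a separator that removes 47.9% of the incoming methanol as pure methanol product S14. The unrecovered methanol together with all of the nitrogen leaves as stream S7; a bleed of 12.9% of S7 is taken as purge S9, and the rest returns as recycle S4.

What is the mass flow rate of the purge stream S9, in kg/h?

252.7 kg/h

nitrogen enters only via S3 and leaves only via the purge: 1230×0.094 = 0.129×(nitrogen in S7), and the separator passes all nitrogen, so nitrogen in S10 = nitrogen in S7 = 896.28 kg/h.
methanol in S10: m_A = 1230×0.906 + (1−0.129)·(1−0.479)·m_A, so m_A = 1114.4/0.5462 = 2040.2 kg/h.
S7 = (1−0.479)×2040.2 + 896.28 = 1959.2 kg/h.
Purge S9 = 0.129×1959.2 = 252.74 kg/h.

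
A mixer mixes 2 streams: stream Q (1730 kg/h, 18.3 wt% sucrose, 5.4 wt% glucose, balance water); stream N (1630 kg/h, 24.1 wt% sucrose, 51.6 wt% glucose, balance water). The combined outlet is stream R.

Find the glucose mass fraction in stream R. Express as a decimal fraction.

Total flow out = 1730 + 1630 = 3360 kg/h.
glucose in = 1730×0.054 + 1630×0.516 = 934.5 kg/h.
glucose mass fraction in R = 934.5/3360 = 0.278.

0.278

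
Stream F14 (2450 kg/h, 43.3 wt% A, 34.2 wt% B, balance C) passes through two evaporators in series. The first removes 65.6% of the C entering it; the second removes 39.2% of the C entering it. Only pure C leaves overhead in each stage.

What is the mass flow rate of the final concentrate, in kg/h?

C in feed = 2450×0.225 = 551.25 kg/h.
After stage 1: C left = (1−0.656)×551.25 = 189.63; stream total = 2088.4 kg/h.
After stage 2: C left = (1−0.392)×189.63 = 115.3; final concentrate = 2014 kg/h.

2014 kg/h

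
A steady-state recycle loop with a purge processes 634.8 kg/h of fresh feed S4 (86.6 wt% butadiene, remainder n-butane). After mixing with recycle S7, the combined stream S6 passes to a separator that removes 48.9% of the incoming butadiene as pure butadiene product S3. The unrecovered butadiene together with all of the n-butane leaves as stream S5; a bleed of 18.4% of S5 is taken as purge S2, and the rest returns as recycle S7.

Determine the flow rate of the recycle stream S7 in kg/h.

n-butane enters only via S4 and leaves only via the purge: 634.8×0.134 = 0.184×(n-butane in S5), and the separator passes all n-butane, so n-butane in S6 = n-butane in S5 = 462.3 kg/h.
butadiene in S6: m_A = 634.8×0.866 + (1−0.184)·(1−0.489)·m_A, so m_A = 549.74/0.5830 = 942.91 kg/h.
S5 = (1−0.489)×942.91 + 462.3 = 944.12 kg/h.
Recycle S7 = (1−0.184)×944.12 = 770.41 kg/h.

770.4 kg/h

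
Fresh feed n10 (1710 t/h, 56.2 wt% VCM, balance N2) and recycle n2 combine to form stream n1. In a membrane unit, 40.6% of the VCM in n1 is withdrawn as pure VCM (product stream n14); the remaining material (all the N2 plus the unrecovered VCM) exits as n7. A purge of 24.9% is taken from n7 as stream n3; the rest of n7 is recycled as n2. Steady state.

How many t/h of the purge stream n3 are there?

N2 enters only via n10 and leaves only via the purge: 1710×0.438 = 0.249×(N2 in n7), and the membrane unit passes all N2, so N2 in n1 = N2 in n7 = 3008 t/h.
VCM in n1: m_A = 1710×0.562 + (1−0.249)·(1−0.406)·m_A, so m_A = 961.02/0.5539 = 1735 t/h.
n7 = (1−0.406)×1735 + 3008 = 4038.5 t/h.
Purge n3 = 0.249×4038.5 = 1005.6 t/h.

1006 t/h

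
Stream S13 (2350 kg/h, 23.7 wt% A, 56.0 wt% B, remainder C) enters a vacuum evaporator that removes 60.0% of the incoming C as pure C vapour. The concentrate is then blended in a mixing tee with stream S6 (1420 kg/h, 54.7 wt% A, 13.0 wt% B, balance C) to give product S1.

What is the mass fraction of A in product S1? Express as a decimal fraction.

Vapour removed = 0.600×0.203×2350 = 286.23 kg/h; concentrate = 2063.8 kg/h.
A reaching the mixer = 556.95 (from concentrate) + 1420×0.547 = 1333.7 kg/h.
Product flow = 2063.8 + 1420 = 3483.8 kg/h; A fraction = 0.383.

0.383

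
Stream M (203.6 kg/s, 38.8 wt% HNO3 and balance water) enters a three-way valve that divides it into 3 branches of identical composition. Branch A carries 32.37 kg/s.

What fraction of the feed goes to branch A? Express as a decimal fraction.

Fraction to A = 32.37/203.6 = 0.1590.

0.159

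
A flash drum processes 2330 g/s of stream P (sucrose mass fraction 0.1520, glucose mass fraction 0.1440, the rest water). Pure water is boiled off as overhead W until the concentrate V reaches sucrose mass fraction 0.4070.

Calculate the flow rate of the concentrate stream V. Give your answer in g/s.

sucrose is conserved: 2330×0.152 = 354.16 g/s all reports to the concentrate.
Concentrate = 354.16/(target fraction) = 870.17 g/s.

870.2 g/s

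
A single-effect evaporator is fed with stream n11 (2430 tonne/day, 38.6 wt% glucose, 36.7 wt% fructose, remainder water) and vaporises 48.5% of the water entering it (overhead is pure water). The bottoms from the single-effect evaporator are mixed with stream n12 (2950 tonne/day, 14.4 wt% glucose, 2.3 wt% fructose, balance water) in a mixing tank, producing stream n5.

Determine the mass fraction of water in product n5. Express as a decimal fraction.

0.544

Vapour removed = 0.485×0.247×2430 = 291.1 tonne/day; concentrate = 2138.9 tonne/day.
water reaching the mixer = 309.11 (from concentrate) + 2950×0.833 = 2766.5 tonne/day.
Product flow = 2138.9 + 2950 = 5088.9 tonne/day; water fraction = 0.544.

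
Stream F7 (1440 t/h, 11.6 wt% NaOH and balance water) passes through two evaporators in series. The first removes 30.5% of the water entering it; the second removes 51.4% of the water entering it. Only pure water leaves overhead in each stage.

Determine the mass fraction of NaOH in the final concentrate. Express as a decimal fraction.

0.280

water in feed = 1440×0.884 = 1273 t/h.
After stage 1: water left = (1−0.305)×1273 = 884.71; stream total = 1051.7 t/h.
After stage 2: water left = (1−0.514)×884.71 = 429.97; final concentrate = 597.01 t/h.
NaOH fraction = 167.04/597.01 = 0.280.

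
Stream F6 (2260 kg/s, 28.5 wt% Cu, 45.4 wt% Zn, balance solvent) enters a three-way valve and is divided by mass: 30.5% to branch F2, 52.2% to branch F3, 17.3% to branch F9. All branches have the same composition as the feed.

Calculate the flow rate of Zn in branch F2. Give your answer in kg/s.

312.9 kg/s

Branch F2 total = 0.305×2260 = 689.3 kg/s.
Zn in F2 = 0.454×689.3 = 312.94 kg/s.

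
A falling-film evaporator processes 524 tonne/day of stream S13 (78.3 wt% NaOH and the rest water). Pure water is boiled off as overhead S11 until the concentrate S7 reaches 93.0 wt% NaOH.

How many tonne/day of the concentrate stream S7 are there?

NaOH is conserved: 524×0.783 = 410.29 tonne/day all reports to the concentrate.
Concentrate = 410.29/(target fraction) = 441.17 tonne/day.

441.2 tonne/day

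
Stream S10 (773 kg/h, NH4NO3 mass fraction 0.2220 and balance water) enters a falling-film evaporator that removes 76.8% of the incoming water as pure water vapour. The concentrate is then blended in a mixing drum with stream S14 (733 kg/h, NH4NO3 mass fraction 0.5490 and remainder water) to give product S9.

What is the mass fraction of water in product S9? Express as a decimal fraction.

0.4502

Vapour removed = 0.768×0.778×773 = 461.87 kg/h; concentrate = 311.13 kg/h.
water reaching the mixer = 139.52 (from concentrate) + 733×0.451 = 470.11 kg/h.
Product flow = 311.13 + 733 = 1044.1 kg/h; water fraction = 0.4502.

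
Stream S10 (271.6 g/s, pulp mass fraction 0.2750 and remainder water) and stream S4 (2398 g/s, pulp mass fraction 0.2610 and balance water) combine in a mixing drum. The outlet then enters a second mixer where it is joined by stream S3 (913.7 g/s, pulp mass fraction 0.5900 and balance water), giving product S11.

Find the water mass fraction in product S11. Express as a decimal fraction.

0.6540

Overall, product flow = 3583.3 g/s.
water in = 271.6×0.725 + 2398×0.739 + 913.7×0.410 = 2343.6 g/s.
water fraction in S11 = 0.6540.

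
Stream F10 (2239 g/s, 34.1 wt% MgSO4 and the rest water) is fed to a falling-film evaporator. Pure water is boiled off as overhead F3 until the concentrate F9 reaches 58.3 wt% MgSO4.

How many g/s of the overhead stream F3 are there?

MgSO4 is conserved: 2239×0.341 = 763.5 g/s all reports to the concentrate.
Concentrate = 763.5/(target fraction) = 1309.6 g/s.
Overhead = 2239 − 1309.6 = 929.4 g/s.

929.4 g/s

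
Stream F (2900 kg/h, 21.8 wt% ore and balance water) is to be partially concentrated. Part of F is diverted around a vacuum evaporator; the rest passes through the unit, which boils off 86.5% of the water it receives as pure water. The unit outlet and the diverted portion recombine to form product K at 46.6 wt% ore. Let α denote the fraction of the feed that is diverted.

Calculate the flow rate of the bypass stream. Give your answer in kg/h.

618.4 kg/h

All 2900×0.218 = 632.2 kg/h of ore reaches K, so K = 632.2/0.466 = 1356.7 kg/h and vapour = 1543.3 kg/h.
The evaporator receives (1−α)·2900 of feed at 0.782 water and removes 0.865 of that water:
0.865×0.782×(1−α)×2900 = 1543.3
(1−α) = 1543.3/1961.6 = 0.7868;  α = 0.2132.
Bypass flow = 0.2132×2900 = 618.39 kg/h.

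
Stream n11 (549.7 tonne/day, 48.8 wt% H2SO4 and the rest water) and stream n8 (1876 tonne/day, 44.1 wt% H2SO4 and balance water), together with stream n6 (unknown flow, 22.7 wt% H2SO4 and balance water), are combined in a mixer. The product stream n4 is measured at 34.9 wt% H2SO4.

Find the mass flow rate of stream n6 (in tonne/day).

Let n6 be the unknown flow. Total out = 2425.7 + n6.
H2SO4 balance: 1095.6 + 0.227·n6 = 0.349·(2425.7 + n6)
(0.227 − 0.349)·n6 = 0.349×2425.7 − 1095.6 = -249
n6 = -249 / -0.122 = 2041 tonne/day

2041 tonne/day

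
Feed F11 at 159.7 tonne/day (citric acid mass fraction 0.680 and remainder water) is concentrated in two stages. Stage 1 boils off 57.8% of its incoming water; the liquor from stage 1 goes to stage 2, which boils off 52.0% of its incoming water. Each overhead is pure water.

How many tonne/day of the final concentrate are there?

water in feed = 159.7×0.320 = 51.104 tonne/day.
After stage 1: water left = (1−0.578)×51.104 = 21.566; stream total = 130.16 tonne/day.
After stage 2: water left = (1−0.520)×21.566 = 10.352; final concentrate = 118.95 tonne/day.

118.9 tonne/day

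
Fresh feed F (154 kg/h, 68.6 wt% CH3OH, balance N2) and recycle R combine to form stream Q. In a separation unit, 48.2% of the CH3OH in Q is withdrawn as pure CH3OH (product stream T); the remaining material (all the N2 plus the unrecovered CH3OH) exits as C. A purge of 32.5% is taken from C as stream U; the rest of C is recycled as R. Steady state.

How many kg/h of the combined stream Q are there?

311.2 kg/h

N2 enters only via F and leaves only via the purge: 154×0.314 = 0.325×(N2 in C), and the separation unit passes all N2, so N2 in Q = N2 in C = 148.79 kg/h.
CH3OH in Q: m_A = 154×0.686 + (1−0.325)·(1−0.482)·m_A, so m_A = 105.64/0.6503 = 162.44 kg/h.
Q = 162.44 + 148.79 = 311.23 kg/h.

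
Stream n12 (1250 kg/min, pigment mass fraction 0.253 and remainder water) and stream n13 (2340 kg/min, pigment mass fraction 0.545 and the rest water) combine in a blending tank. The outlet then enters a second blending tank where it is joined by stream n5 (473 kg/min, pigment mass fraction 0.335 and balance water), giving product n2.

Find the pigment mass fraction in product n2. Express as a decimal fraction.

Overall, product flow = 4063 kg/min.
pigment in = 1250×0.253 + 2340×0.545 + 473×0.335 = 1750 kg/min.
pigment fraction in n2 = 0.431.

0.431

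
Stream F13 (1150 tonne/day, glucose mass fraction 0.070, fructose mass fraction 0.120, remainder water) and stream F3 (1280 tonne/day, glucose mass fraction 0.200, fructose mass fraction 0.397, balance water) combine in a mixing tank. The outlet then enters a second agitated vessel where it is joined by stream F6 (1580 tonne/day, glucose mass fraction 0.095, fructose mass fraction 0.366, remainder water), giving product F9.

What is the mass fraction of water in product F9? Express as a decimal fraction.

Overall, product flow = 4010 tonne/day.
water in = 1150×0.810 + 1280×0.403 + 1580×0.539 = 2299 tonne/day.
water fraction in F9 = 0.573.

0.573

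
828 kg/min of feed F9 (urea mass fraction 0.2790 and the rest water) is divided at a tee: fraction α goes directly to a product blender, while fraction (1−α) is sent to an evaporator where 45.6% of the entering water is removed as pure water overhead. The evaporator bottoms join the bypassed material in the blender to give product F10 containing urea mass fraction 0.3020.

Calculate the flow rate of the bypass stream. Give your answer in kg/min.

All 828×0.279 = 231.01 kg/min of urea reaches F10, so F10 = 231.01/0.302 = 764.94 kg/min and vapour = 63.06 kg/min.
The evaporator receives (1−α)·828 of feed at 0.721 water and removes 0.456 of that water:
0.456×0.721×(1−α)×828 = 63.06
(1−α) = 63.06/272.23 = 0.2316;  α = 0.7684.
Bypass flow = 0.7684×828 = 636.2 kg/min.

636.2 kg/min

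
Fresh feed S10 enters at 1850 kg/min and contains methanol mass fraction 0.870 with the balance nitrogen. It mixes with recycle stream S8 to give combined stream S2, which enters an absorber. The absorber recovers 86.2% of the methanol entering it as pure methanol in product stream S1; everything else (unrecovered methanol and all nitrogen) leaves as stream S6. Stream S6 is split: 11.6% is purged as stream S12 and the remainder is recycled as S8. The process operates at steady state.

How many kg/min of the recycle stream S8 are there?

2056 kg/min

nitrogen enters only via S10 and leaves only via the purge: 1850×0.130 = 0.116×(nitrogen in S6), and the absorber passes all nitrogen, so nitrogen in S2 = nitrogen in S6 = 2073.3 kg/min.
methanol in S2: m_A = 1850×0.870 + (1−0.116)·(1−0.862)·m_A, so m_A = 1609.5/0.8780 = 1833.1 kg/min.
S6 = (1−0.862)×1833.1 + 2073.3 = 2326.2 kg/min.
Recycle S8 = (1−0.116)×2326.2 = 2056.4 kg/min.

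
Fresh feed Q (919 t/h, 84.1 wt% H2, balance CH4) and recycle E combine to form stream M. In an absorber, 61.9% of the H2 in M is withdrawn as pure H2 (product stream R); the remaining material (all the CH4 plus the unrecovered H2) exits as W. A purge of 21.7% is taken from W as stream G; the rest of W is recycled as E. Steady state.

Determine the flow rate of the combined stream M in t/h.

CH4 enters only via Q and leaves only via the purge: 919×0.159 = 0.217×(CH4 in W), and the absorber passes all CH4, so CH4 in M = CH4 in W = 673.37 t/h.
H2 in M: m_A = 919×0.841 + (1−0.217)·(1−0.619)·m_A, so m_A = 772.88/0.7017 = 1101.5 t/h.
M = 1101.5 + 673.37 = 1774.8 t/h.

1775 t/h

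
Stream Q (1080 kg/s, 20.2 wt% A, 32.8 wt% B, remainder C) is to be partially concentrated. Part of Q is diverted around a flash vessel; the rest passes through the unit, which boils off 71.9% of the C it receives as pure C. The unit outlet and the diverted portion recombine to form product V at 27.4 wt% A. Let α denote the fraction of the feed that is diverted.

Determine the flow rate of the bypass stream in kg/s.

All 1080×0.202 = 218.16 kg/s of A reaches V, so V = 218.16/0.274 = 796.2 kg/s and vapour = 283.8 kg/s.
The evaporator receives (1−α)·1080 of feed at 0.470 C and removes 0.719 of that C:
0.719×0.470×(1−α)×1080 = 283.8
(1−α) = 283.8/364.96 = 0.7776;  α = 0.2224.
Bypass flow = 0.2224×1080 = 240.19 kg/s.

240.2 kg/s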